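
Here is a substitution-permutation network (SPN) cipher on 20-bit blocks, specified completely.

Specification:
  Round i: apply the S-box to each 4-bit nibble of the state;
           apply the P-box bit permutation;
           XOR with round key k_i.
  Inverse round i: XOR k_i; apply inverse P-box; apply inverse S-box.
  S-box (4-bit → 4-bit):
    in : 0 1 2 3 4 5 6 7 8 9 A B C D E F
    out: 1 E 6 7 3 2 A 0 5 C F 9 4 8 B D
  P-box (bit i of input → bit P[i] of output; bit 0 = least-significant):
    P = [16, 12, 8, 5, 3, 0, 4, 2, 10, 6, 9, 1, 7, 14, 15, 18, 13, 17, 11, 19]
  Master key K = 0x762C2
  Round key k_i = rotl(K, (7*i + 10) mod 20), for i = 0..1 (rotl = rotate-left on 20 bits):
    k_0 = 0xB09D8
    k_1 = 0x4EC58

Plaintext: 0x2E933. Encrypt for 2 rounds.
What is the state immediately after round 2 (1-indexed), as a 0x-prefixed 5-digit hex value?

0x5B711

s_0 = plaintext = 0x2E933
s_1 = Round(s_0, k_0) = 0xC5243
s_2 = Round(s_1, k_1) = 0x5B711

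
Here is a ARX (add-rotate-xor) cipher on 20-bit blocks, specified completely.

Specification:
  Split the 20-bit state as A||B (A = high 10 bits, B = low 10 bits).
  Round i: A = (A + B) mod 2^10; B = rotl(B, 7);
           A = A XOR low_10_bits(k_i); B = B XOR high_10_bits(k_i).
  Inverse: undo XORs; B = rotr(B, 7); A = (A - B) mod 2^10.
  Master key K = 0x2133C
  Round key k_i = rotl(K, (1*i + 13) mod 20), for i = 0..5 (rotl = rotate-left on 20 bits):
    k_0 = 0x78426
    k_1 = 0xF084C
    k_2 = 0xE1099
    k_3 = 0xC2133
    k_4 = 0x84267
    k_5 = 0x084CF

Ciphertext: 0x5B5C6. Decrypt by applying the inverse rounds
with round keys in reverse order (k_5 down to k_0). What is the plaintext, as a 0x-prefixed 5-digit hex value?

0x0CF3F

s_0 = ciphertext = 0x5B5C6
s_1 = InvRound(s_0, k_5) = 0x99F3B
s_2 = InvRound(s_1, k_4) = 0xA995A
s_3 = InvRound(s_2, k_3) = 0x40694
s_4 = InvRound(s_3, k_2) = 0x45882
s_5 = InvRound(s_4, k_1) = 0xD5206
s_6 = InvRound(s_5, k_0) = 0x0CF3F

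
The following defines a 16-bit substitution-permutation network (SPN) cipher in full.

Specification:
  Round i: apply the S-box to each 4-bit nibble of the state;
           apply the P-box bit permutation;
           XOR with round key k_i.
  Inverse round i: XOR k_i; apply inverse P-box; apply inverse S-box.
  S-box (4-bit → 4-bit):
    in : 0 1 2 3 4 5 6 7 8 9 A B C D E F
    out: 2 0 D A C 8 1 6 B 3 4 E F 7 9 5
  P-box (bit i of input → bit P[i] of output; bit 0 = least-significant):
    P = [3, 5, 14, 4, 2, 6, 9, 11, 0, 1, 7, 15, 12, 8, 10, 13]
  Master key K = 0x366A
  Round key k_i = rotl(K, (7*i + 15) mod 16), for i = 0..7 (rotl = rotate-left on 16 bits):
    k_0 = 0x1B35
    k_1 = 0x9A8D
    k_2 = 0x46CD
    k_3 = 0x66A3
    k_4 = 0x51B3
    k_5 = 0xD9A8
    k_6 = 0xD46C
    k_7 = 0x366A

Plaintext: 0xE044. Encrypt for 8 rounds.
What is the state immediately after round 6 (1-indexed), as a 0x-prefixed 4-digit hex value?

0xD53B

s_0 = plaintext = 0xE044
s_1 = Round(s_0, k_0) = 0x6127
s_2 = Round(s_1, k_1) = 0xC0A9
s_3 = Round(s_2, k_2) = 0x71E7
s_4 = Round(s_3, k_3) = 0x2B87
s_5 = Round(s_4, k_4) = 0xAD55
s_6 = Round(s_5, k_5) = 0xD53B
s_7 = Round(s_6, k_6) = 0x091C
s_8 = Round(s_7, k_7) = 0x7751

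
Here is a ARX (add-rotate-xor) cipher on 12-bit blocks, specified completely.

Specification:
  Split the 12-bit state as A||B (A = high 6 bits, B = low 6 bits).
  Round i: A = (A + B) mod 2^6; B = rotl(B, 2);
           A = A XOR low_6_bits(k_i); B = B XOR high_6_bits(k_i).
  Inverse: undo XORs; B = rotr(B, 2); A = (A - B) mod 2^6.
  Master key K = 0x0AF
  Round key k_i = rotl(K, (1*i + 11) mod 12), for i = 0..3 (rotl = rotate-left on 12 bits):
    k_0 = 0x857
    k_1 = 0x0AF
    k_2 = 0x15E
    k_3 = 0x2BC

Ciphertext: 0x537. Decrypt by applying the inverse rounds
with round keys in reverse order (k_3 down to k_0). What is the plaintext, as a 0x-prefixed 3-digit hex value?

0xE0A

s_0 = ciphertext = 0x537
s_1 = InvRound(s_0, k_3) = 0x25F
s_2 = InvRound(s_1, k_2) = 0xC66
s_3 = InvRound(s_2, k_1) = 0x549
s_4 = InvRound(s_3, k_0) = 0xE0A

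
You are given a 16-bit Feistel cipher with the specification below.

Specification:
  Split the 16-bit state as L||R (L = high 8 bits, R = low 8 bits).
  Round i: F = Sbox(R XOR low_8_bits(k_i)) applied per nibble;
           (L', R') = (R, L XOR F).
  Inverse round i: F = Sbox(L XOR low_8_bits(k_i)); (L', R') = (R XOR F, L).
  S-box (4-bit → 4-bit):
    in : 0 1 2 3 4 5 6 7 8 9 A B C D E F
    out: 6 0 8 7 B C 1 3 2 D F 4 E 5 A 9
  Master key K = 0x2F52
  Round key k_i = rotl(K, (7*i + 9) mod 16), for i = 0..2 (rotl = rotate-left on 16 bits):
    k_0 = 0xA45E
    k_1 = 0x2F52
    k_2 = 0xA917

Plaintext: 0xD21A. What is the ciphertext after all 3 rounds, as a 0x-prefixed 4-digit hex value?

s_0 = plaintext = 0xD21A
s_1 = Round(s_0, k_0) = 0x1A69
s_2 = Round(s_1, k_1) = 0x696E
s_3 = Round(s_2, k_2) = 0x6E54

0x6E54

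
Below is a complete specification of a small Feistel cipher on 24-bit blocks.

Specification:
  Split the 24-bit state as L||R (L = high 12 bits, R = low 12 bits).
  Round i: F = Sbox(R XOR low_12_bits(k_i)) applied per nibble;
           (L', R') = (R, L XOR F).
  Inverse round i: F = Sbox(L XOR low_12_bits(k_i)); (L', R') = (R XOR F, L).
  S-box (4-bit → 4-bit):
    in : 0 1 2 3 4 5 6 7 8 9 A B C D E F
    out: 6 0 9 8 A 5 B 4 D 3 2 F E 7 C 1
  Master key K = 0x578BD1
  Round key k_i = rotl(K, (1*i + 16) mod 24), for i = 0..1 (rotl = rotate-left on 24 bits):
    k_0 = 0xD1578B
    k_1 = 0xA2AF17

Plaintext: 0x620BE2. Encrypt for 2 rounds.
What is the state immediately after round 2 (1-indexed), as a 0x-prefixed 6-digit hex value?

0x893F38

s_0 = plaintext = 0x620BE2
s_1 = Round(s_0, k_0) = 0xBE2893
s_2 = Round(s_1, k_1) = 0x893F38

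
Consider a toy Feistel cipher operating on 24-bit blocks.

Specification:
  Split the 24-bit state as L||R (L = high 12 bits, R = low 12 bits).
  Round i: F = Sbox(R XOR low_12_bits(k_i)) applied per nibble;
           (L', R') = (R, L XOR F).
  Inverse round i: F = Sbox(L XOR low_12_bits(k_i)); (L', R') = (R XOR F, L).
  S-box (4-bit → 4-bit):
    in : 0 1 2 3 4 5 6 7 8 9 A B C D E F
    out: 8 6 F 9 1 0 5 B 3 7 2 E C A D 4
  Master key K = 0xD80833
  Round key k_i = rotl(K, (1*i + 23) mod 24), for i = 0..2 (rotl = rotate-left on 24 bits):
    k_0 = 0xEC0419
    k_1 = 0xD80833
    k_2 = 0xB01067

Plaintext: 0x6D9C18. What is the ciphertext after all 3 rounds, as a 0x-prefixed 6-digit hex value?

0x6440A6

s_0 = plaintext = 0x6D9C18
s_1 = Round(s_0, k_0) = 0xC1855F
s_2 = Round(s_1, k_1) = 0x55F644
s_3 = Round(s_2, k_2) = 0x6440A6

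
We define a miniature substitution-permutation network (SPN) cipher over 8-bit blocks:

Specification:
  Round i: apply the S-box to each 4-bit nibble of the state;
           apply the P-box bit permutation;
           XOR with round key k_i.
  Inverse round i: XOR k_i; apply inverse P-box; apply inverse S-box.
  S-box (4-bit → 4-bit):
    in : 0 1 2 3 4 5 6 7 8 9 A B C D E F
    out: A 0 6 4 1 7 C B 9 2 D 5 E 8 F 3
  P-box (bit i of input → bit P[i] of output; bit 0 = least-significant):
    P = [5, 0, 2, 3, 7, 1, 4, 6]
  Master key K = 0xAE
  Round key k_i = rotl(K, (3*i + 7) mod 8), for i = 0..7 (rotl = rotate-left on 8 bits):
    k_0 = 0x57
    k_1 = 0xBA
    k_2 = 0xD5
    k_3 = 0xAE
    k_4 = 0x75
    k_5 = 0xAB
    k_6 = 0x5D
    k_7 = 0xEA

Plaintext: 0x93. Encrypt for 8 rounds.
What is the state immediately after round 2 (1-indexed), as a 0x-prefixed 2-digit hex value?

s_0 = plaintext = 0x93
s_1 = Round(s_0, k_0) = 0x51
s_2 = Round(s_1, k_1) = 0x28
s_3 = Round(s_2, k_2) = 0xEF
s_4 = Round(s_3, k_3) = 0x5D
s_5 = Round(s_4, k_4) = 0xEF
s_6 = Round(s_5, k_5) = 0x58
s_7 = Round(s_6, k_6) = 0xE7
s_8 = Round(s_7, k_7) = 0x11

0x28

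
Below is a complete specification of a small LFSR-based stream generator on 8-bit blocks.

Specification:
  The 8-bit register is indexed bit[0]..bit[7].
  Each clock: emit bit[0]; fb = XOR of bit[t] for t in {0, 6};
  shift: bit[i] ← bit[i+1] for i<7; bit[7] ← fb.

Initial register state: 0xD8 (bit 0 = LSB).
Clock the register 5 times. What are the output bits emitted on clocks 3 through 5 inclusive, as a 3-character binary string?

011

reg_0 = 0xD8
clock 1: out=0, reg = 0xEC
clock 2: out=0, reg = 0xF6
clock 3: out=0, reg = 0xFB
clock 4: out=1, reg = 0x7D
clock 5: out=1, reg = 0x3E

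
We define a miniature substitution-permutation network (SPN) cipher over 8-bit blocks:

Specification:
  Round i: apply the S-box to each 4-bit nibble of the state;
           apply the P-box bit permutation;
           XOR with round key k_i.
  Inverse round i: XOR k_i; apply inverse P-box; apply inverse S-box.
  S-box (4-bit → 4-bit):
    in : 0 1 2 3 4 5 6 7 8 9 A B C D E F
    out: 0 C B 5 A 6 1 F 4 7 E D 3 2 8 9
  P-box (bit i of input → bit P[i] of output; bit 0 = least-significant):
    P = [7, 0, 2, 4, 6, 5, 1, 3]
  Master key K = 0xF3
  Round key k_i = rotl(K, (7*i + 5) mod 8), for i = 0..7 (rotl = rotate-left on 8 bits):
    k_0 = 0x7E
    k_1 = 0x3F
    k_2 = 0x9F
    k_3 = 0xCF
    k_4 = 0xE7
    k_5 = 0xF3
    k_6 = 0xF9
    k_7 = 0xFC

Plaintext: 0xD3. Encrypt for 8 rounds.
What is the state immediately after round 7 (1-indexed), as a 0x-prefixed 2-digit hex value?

s_0 = plaintext = 0xD3
s_1 = Round(s_0, k_0) = 0xDA
s_2 = Round(s_1, k_1) = 0x0A
s_3 = Round(s_2, k_2) = 0x8A
s_4 = Round(s_3, k_3) = 0xD8
s_5 = Round(s_4, k_4) = 0xC3
s_6 = Round(s_5, k_5) = 0x17
s_7 = Round(s_6, k_6) = 0x66
s_8 = Round(s_7, k_7) = 0x3C

0x66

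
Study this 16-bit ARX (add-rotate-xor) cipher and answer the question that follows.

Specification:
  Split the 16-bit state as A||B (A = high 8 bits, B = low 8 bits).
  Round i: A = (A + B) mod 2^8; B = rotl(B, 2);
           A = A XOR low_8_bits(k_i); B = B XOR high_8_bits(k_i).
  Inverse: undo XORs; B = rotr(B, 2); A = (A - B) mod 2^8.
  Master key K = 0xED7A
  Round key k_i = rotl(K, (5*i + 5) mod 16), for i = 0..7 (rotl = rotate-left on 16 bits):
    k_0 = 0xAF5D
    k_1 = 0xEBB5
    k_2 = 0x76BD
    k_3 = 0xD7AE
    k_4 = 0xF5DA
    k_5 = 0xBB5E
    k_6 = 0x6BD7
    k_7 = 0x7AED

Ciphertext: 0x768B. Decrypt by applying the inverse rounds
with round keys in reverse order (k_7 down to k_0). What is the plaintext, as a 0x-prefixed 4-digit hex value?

s_0 = ciphertext = 0x768B
s_1 = InvRound(s_0, k_7) = 0x1F7C
s_2 = InvRound(s_1, k_6) = 0x03C5
s_3 = InvRound(s_2, k_5) = 0xBE9F
s_4 = InvRound(s_3, k_4) = 0xCA9A
s_5 = InvRound(s_4, k_3) = 0x1153
s_6 = InvRound(s_5, k_2) = 0x6349
s_7 = InvRound(s_6, k_1) = 0x2EA8
s_8 = InvRound(s_7, k_0) = 0xB2C1

0xB2C1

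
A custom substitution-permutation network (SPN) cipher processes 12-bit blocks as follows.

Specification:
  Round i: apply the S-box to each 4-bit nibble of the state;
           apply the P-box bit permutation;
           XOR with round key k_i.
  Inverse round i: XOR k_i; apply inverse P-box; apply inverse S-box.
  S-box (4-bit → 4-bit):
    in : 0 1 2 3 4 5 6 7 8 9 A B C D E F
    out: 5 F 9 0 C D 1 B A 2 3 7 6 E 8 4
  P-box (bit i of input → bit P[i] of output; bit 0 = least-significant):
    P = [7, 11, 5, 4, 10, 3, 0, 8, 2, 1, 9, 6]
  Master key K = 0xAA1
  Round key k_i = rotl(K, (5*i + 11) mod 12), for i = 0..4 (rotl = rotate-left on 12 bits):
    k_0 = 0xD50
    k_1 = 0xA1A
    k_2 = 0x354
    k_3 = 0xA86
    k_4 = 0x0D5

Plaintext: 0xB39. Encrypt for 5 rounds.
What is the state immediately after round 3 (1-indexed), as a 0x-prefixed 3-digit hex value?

s_0 = plaintext = 0xB39
s_1 = Round(s_0, k_0) = 0x756
s_2 = Round(s_1, k_1) = 0xFDD
s_3 = Round(s_2, k_2) = 0x86D
s_4 = Round(s_3, k_3) = 0x6F4
s_5 = Round(s_4, k_4) = 0x0E0

0x86D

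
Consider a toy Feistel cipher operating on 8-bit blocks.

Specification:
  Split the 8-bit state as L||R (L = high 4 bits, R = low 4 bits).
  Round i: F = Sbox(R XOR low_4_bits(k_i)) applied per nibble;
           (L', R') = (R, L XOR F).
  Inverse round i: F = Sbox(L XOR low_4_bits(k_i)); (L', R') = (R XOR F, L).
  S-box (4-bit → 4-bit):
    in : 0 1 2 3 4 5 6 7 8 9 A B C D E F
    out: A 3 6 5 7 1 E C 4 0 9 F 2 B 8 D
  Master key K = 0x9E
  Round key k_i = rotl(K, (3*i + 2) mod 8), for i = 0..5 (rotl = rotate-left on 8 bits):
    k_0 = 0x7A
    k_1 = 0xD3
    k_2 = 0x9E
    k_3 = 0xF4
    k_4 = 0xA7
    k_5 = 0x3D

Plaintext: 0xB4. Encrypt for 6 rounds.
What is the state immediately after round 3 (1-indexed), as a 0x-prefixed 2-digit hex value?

s_0 = plaintext = 0xB4
s_1 = Round(s_0, k_0) = 0x43
s_2 = Round(s_1, k_1) = 0x3E
s_3 = Round(s_2, k_2) = 0xE9
s_4 = Round(s_3, k_3) = 0x95
s_5 = Round(s_4, k_4) = 0x5F
s_6 = Round(s_5, k_5) = 0xF3

0xE9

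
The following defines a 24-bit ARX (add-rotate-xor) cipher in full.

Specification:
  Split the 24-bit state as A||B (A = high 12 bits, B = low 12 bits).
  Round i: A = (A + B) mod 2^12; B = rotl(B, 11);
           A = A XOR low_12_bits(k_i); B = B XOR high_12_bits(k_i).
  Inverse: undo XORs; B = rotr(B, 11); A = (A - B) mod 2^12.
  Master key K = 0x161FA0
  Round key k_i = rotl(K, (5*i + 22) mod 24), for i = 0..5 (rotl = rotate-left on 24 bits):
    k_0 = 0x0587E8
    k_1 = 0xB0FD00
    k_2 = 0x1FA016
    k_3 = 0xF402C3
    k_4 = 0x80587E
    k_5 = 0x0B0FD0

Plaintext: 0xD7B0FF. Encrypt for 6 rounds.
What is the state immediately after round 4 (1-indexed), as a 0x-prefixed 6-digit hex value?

s_0 = plaintext = 0xD7B0FF
s_1 = Round(s_0, k_0) = 0x992827
s_2 = Round(s_1, k_1) = 0xCB971C
s_3 = Round(s_2, k_2) = 0x3C3274
s_4 = Round(s_3, k_3) = 0x4F4E7A
s_5 = Round(s_4, k_4) = 0xB10F38
s_6 = Round(s_5, k_5) = 0x59872C

0x4F4E7A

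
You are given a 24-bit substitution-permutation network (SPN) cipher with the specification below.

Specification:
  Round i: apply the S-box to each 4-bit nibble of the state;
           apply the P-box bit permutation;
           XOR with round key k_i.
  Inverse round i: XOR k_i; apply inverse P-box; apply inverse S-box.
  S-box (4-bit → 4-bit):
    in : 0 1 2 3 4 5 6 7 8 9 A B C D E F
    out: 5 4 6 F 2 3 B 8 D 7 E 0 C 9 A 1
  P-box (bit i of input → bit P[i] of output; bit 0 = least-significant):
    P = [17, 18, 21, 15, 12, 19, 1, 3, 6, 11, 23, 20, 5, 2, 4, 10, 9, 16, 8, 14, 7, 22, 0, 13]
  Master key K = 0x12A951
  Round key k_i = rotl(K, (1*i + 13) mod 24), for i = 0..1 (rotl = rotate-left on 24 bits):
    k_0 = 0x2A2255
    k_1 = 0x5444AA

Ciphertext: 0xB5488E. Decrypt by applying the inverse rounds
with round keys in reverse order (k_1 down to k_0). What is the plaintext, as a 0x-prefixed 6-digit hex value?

s_0 = ciphertext = 0xB5488E
s_1 = InvRound(s_0, k_1) = 0x4462B1
s_2 = InvRound(s_1, k_0) = 0x575F49

0x575F49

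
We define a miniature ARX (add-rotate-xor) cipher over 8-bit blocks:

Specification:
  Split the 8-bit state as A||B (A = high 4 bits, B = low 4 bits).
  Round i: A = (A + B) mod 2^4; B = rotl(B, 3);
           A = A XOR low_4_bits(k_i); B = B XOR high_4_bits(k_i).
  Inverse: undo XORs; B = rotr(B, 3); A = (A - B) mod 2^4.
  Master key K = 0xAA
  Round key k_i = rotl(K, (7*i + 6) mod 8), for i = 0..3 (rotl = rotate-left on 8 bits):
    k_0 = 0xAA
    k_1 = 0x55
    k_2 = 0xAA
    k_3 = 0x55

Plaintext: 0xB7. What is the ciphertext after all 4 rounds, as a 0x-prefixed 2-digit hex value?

s_0 = plaintext = 0xB7
s_1 = Round(s_0, k_0) = 0x81
s_2 = Round(s_1, k_1) = 0xCD
s_3 = Round(s_2, k_2) = 0x34
s_4 = Round(s_3, k_3) = 0x27

0x27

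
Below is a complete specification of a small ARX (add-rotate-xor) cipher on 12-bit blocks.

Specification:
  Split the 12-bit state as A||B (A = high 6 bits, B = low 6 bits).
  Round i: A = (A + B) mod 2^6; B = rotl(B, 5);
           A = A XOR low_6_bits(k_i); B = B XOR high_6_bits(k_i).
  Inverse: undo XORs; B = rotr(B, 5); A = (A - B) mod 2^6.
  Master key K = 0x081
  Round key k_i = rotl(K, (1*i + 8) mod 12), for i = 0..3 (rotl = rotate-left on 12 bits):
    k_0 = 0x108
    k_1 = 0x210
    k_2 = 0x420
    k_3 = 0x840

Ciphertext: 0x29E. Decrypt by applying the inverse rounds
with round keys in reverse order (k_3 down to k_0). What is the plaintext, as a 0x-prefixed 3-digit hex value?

0x455

s_0 = ciphertext = 0x29E
s_1 = InvRound(s_0, k_3) = 0x2FF
s_2 = InvRound(s_1, k_2) = 0x31F
s_3 = InvRound(s_2, k_1) = 0xBAE
s_4 = InvRound(s_3, k_0) = 0x455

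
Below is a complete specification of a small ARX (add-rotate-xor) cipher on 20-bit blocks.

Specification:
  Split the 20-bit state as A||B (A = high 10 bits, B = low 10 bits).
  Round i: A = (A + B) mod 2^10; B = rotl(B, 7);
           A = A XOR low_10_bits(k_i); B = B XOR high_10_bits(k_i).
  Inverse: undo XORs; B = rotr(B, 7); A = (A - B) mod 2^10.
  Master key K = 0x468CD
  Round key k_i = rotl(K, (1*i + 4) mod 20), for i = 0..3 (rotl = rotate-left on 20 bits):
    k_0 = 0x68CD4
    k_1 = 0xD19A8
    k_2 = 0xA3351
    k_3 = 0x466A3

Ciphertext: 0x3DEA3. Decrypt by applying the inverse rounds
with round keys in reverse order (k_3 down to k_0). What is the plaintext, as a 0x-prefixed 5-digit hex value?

s_0 = ciphertext = 0x3DEA3
s_1 = InvRound(s_0, k_3) = 0x1F5D7
s_2 = InvRound(s_1, k_2) = 0x13ADE
s_3 = InvRound(s_2, k_1) = 0x48CC3
s_4 = InvRound(s_3, k_0) = 0xBD702

0xBD702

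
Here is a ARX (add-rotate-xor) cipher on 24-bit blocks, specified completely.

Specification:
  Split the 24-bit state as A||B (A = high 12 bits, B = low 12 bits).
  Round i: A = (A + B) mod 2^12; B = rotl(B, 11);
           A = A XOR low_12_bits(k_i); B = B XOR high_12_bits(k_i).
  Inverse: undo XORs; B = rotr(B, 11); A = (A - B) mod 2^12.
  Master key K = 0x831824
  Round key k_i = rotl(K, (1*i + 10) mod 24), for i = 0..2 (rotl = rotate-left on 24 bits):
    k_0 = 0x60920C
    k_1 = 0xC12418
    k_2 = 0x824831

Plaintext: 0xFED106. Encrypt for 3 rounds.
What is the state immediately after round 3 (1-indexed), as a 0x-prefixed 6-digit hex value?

0x4D978F

s_0 = plaintext = 0xFED106
s_1 = Round(s_0, k_0) = 0x2FF68A
s_2 = Round(s_1, k_1) = 0xD91F57
s_3 = Round(s_2, k_2) = 0x4D978F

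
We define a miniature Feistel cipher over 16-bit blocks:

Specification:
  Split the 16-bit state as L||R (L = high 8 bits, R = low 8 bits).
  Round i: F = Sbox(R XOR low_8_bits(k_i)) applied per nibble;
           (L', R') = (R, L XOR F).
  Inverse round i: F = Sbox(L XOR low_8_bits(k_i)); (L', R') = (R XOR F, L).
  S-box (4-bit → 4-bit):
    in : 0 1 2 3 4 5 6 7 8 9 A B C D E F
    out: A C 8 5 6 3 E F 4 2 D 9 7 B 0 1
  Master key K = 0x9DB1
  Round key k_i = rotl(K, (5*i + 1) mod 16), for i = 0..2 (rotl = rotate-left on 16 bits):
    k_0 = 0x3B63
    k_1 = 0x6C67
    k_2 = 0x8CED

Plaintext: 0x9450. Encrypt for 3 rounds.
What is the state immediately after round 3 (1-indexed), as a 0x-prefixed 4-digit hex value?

0x8E24

s_0 = plaintext = 0x9450
s_1 = Round(s_0, k_0) = 0x50C1
s_2 = Round(s_1, k_1) = 0xC18E
s_3 = Round(s_2, k_2) = 0x8E24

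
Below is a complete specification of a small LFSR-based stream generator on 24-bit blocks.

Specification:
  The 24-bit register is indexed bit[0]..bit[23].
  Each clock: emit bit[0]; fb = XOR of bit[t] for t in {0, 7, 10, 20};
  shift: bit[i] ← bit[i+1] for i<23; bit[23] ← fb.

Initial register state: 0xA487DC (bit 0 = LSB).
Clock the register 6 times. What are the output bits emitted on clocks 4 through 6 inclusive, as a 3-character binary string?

reg_0 = 0xA487DC
clock 1: out=0, reg = 0x5243EE
clock 2: out=0, reg = 0x2921F7
clock 3: out=1, reg = 0x1490FB
clock 4: out=1, reg = 0x8A487D
clock 5: out=1, reg = 0xC5243E
clock 6: out=0, reg = 0xE2921F

110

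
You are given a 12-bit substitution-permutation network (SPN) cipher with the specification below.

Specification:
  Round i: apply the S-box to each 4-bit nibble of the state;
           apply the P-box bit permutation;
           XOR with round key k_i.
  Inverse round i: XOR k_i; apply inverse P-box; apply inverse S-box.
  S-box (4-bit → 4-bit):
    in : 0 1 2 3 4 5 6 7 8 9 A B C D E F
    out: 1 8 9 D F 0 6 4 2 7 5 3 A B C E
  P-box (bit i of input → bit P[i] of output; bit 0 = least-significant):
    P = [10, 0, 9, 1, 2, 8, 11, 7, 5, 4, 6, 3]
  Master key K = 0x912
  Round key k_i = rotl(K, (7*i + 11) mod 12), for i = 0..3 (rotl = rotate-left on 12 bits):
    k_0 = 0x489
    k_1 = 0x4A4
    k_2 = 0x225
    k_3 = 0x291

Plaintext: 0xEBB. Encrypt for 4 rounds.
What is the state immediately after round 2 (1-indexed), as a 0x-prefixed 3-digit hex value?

s_0 = plaintext = 0xEBB
s_1 = Round(s_0, k_0) = 0x1C4
s_2 = Round(s_1, k_1) = 0x32F
s_3 = Round(s_2, k_2) = 0x0CA
s_4 = Round(s_3, k_3) = 0x531

0x32F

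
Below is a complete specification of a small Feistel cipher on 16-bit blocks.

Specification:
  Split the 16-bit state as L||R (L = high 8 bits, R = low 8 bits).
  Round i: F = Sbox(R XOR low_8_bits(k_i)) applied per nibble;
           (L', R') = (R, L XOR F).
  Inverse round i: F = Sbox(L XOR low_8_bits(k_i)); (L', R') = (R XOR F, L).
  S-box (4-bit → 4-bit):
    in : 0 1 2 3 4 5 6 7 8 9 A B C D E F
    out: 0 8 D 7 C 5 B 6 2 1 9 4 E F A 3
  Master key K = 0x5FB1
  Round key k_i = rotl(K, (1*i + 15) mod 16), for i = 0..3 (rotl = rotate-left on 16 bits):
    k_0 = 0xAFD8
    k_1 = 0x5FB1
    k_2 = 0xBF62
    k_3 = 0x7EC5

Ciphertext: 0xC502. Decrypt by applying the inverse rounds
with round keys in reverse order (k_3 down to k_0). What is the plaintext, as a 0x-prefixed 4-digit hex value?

s_0 = ciphertext = 0xC502
s_1 = InvRound(s_0, k_3) = 0x02C5
s_2 = InvRound(s_1, k_2) = 0x7502
s_3 = InvRound(s_2, k_1) = 0xEE75
s_4 = InvRound(s_3, k_0) = 0x0EEE

0x0EEE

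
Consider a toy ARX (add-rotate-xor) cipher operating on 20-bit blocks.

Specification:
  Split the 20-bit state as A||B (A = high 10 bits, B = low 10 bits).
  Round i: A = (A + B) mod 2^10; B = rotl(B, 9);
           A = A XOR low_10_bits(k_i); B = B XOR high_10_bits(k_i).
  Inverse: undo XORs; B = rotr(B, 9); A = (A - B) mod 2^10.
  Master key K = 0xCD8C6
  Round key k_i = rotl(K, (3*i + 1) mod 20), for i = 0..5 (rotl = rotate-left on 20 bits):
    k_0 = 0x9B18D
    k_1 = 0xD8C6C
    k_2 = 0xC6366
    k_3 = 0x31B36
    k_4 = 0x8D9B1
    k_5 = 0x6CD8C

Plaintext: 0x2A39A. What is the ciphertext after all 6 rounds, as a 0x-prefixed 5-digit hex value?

s_0 = plaintext = 0x2A39A
s_1 = Round(s_0, k_0) = 0x73FA1
s_2 = Round(s_1, k_1) = 0x470B3
s_3 = Round(s_2, k_2) = 0xAA541
s_4 = Round(s_3, k_3) = 0x37266
s_5 = Round(s_4, k_4) = 0xBCF05
s_6 = Round(s_5, k_5) = 0x1D231

0x1D231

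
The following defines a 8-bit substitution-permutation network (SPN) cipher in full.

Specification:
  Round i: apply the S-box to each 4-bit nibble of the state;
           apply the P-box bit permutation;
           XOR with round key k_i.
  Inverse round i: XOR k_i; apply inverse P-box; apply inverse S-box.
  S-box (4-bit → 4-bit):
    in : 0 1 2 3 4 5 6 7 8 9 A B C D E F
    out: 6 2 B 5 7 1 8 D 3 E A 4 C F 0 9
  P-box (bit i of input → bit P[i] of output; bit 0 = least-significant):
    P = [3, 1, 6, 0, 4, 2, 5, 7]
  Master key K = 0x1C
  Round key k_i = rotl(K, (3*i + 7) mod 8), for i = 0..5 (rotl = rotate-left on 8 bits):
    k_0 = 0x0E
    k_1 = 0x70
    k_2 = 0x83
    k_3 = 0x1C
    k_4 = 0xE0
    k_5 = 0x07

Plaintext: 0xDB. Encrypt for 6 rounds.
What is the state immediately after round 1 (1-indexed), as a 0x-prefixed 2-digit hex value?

0xFA

s_0 = plaintext = 0xDB
s_1 = Round(s_0, k_0) = 0xFA
s_2 = Round(s_1, k_1) = 0xE3
s_3 = Round(s_2, k_2) = 0xCB
s_4 = Round(s_3, k_3) = 0xFC
s_5 = Round(s_4, k_4) = 0x31
s_6 = Round(s_5, k_5) = 0x35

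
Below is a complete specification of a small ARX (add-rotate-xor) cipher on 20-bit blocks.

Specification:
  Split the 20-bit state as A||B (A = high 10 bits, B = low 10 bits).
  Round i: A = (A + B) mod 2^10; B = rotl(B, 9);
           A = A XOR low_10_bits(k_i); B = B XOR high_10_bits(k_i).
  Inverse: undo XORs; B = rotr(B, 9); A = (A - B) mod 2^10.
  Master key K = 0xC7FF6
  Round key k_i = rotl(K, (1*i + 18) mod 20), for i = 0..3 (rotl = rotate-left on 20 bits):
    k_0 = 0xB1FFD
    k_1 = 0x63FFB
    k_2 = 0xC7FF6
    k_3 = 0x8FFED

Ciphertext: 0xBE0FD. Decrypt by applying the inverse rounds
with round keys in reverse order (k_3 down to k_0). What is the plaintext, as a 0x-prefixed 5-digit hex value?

0x51367

s_0 = ciphertext = 0xBE0FD
s_1 = InvRound(s_0, k_3) = 0xE4185
s_2 = InvRound(s_1, k_2) = 0xCC535
s_3 = InvRound(s_2, k_1) = 0xD5974
s_4 = InvRound(s_3, k_0) = 0x51367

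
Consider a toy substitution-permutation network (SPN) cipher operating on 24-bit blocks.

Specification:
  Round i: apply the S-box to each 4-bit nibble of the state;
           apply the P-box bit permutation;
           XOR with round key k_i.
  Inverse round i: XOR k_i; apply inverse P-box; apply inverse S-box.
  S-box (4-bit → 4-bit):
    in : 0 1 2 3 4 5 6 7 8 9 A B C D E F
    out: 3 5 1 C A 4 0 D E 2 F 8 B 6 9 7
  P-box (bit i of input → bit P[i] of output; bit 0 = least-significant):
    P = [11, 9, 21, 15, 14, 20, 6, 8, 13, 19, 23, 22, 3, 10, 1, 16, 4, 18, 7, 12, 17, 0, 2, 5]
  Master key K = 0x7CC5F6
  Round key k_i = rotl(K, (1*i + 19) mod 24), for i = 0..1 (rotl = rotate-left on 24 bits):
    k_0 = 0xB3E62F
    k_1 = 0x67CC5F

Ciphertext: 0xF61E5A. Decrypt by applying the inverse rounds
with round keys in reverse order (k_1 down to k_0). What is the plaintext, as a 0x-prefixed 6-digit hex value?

s_0 = ciphertext = 0xF61E5A
s_1 = InvRound(s_0, k_1) = 0xDBB504
s_2 = InvRound(s_1, k_0) = 0x4B14ED

0x4B14ED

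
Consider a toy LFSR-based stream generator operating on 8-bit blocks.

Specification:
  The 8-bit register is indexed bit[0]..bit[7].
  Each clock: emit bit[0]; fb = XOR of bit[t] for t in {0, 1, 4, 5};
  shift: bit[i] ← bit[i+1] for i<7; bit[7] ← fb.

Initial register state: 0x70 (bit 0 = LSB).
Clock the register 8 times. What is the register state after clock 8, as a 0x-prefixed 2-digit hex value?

reg_0 = 0x70
clock 1: out=0, reg = 0x38
clock 2: out=0, reg = 0x1C
clock 3: out=0, reg = 0x8E
clock 4: out=0, reg = 0xC7
clock 5: out=1, reg = 0x63
clock 6: out=1, reg = 0xB1
clock 7: out=1, reg = 0xD8
clock 8: out=0, reg = 0xEC

0xEC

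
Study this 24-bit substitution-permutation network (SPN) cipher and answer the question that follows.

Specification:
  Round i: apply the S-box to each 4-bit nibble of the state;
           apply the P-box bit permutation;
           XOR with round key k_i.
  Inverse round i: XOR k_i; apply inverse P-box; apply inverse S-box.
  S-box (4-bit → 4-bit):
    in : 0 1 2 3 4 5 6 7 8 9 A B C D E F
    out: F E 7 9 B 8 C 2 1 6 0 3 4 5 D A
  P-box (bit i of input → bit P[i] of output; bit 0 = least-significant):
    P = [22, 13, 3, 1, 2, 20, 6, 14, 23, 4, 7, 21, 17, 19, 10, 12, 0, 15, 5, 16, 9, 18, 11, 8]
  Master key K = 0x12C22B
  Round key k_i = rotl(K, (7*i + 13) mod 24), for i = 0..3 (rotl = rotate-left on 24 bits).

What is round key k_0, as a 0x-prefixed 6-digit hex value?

K = 0x12C22B
k_0 = rotl(K, (7*0+13) mod 24) = rotl(K, 13) = 0x456258

0x456258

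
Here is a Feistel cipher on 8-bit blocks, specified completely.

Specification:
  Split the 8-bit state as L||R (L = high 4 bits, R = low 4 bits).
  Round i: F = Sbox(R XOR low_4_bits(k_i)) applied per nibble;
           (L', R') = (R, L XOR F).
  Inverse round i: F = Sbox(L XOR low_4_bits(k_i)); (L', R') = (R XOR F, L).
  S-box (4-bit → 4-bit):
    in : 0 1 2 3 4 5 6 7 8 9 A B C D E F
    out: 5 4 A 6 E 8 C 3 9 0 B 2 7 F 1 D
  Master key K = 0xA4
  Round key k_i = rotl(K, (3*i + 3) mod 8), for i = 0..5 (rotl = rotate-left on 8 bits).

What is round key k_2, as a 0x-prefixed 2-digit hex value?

K = 0xA4
k_0 = rotl(K, (3*0+3) mod 8) = rotl(K, 3) = 0x25
k_1 = rotl(K, (3*1+3) mod 8) = rotl(K, 6) = 0x29
k_2 = rotl(K, (3*2+3) mod 8) = rotl(K, 1) = 0x49

0x49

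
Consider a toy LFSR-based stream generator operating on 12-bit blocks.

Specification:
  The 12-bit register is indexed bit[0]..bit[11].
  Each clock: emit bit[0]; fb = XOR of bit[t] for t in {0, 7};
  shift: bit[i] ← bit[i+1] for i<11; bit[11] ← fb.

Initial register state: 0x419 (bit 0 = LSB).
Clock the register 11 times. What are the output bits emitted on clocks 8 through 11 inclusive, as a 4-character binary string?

0001

reg_0 = 0x419
clock 1: out=1, reg = 0xA0C
clock 2: out=0, reg = 0x506
clock 3: out=0, reg = 0x283
clock 4: out=1, reg = 0x141
clock 5: out=1, reg = 0x8A0
clock 6: out=0, reg = 0xC50
clock 7: out=0, reg = 0x628
clock 8: out=0, reg = 0x314
clock 9: out=0, reg = 0x18A
clock 10: out=0, reg = 0x8C5
clock 11: out=1, reg = 0x462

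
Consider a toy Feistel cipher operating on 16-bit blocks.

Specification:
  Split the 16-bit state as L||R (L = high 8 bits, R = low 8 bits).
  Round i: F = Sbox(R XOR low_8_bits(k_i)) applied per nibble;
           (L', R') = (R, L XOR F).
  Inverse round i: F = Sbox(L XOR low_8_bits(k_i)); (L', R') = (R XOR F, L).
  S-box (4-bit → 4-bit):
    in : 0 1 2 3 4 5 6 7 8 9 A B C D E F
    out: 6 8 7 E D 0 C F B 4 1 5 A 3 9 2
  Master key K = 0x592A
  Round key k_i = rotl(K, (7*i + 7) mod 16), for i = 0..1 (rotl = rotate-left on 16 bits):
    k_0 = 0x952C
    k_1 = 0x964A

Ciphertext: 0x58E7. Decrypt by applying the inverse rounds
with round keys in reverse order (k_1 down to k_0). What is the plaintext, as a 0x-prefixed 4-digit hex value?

0x8260

s_0 = ciphertext = 0x58E7
s_1 = InvRound(s_0, k_1) = 0x6058
s_2 = InvRound(s_1, k_0) = 0x8260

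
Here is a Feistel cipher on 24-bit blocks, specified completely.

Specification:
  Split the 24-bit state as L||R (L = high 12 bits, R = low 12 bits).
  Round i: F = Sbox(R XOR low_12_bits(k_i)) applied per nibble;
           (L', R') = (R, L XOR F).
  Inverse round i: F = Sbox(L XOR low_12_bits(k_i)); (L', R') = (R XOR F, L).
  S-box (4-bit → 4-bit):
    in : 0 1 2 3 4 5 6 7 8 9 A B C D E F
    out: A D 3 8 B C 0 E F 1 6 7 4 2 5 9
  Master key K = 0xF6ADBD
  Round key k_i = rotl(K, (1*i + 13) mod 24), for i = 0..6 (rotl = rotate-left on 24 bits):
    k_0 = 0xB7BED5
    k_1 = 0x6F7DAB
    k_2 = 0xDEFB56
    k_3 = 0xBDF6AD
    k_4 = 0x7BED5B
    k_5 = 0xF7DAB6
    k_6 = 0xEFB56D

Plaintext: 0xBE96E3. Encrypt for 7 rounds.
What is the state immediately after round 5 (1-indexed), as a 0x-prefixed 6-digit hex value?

s_0 = plaintext = 0xBE96E3
s_1 = Round(s_0, k_0) = 0x6E3469
s_2 = Round(s_1, k_1) = 0x4697A0
s_3 = Round(s_2, k_2) = 0x7A00F9
s_4 = Round(s_3, k_3) = 0x0F976B
s_5 = Round(s_4, k_4) = 0x76B673
s_6 = Round(s_5, k_5) = 0x673327
s_7 = Round(s_6, k_6) = 0x3276C5

0x76B673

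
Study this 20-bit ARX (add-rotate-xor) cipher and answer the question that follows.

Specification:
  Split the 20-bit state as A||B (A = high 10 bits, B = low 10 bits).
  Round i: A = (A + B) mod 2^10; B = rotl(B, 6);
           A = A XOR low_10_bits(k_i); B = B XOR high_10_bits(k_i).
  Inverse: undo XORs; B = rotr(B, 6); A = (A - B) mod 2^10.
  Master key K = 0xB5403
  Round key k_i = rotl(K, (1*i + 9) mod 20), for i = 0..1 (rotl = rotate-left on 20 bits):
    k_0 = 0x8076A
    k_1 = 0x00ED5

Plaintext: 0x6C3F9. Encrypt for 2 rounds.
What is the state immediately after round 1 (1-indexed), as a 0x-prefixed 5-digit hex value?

s_0 = plaintext = 0x6C3F9
s_1 = Round(s_0, k_0) = 0xB0C7E
s_2 = Round(s_1, k_1) = 0x65384

0xB0C7E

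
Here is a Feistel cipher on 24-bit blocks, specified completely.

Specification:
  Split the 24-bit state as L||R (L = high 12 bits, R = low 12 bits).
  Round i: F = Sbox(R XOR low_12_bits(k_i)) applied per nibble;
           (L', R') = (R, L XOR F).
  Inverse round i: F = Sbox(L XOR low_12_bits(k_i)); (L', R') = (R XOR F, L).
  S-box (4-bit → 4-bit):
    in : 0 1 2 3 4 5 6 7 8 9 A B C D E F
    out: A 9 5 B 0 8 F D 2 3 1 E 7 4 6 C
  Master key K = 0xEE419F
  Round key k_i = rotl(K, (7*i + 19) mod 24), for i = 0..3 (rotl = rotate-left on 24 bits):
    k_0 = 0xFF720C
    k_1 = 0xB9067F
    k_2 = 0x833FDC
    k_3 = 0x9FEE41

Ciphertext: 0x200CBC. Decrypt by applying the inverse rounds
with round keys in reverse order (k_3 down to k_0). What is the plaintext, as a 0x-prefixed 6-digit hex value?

s_0 = ciphertext = 0x200CBC
s_1 = InvRound(s_0, k_3) = 0xBB5200
s_2 = InvRound(s_1, k_2) = 0x2F3BB5
s_3 = InvRound(s_2, k_1) = 0xB922F3
s_4 = InvRound(s_3, k_0) = 0x1C5B92

0x1C5B92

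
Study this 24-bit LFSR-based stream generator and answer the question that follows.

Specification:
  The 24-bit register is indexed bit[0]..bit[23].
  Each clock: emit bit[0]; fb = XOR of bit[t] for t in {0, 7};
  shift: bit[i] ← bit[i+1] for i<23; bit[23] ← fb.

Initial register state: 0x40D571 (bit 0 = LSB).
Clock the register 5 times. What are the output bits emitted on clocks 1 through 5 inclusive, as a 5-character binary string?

reg_0 = 0x40D571
clock 1: out=1, reg = 0xA06AB8
clock 2: out=0, reg = 0xD0355C
clock 3: out=0, reg = 0x681AAE
clock 4: out=0, reg = 0xB40D57
clock 5: out=1, reg = 0xDA06AB

10001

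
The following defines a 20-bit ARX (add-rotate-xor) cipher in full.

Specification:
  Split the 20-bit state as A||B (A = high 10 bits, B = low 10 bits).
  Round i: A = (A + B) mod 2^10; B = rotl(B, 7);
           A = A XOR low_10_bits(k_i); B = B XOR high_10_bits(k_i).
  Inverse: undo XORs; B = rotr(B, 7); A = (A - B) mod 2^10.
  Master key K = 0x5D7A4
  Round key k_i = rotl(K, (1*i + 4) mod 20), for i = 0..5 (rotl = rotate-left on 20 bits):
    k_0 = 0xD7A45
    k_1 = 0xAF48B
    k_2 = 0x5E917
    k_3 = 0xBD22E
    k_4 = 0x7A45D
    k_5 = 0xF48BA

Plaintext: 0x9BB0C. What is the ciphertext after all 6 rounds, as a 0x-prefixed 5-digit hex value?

0x44C96

s_0 = plaintext = 0x9BB0C
s_1 = Round(s_0, k_0) = 0xCFD3F
s_2 = Round(s_1, k_1) = 0x3D51A
s_3 = Round(s_2, k_2) = 0xC6059
s_4 = Round(s_3, k_3) = 0x57E7F
s_5 = Round(s_4, k_4) = 0xE0E26
s_6 = Round(s_5, k_5) = 0x44C96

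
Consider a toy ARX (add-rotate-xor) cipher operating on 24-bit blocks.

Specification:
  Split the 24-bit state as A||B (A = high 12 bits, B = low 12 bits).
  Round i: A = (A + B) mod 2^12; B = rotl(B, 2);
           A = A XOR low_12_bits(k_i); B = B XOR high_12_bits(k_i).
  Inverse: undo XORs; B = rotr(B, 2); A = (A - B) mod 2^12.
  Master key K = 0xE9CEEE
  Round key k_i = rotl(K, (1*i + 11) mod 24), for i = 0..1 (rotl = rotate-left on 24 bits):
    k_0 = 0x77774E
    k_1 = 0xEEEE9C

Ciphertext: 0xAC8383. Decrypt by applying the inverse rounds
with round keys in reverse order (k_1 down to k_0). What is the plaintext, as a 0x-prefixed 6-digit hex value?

0xBAC00B

s_0 = ciphertext = 0xAC8383
s_1 = InvRound(s_0, k_1) = 0xCF975B
s_2 = InvRound(s_1, k_0) = 0xBAC00B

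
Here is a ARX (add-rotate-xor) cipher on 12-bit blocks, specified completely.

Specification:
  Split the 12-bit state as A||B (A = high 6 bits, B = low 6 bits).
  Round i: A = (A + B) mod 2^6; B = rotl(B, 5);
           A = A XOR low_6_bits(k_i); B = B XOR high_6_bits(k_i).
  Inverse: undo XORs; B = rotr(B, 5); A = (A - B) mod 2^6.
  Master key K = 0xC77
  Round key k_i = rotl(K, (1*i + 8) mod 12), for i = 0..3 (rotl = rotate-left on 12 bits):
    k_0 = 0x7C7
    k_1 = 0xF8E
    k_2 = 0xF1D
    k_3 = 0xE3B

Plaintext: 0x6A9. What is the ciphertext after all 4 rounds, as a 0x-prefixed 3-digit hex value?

s_0 = plaintext = 0x6A9
s_1 = Round(s_0, k_0) = 0x12B
s_2 = Round(s_1, k_1) = 0x84B
s_3 = Round(s_2, k_2) = 0xC59
s_4 = Round(s_3, k_3) = 0xC54

0xC54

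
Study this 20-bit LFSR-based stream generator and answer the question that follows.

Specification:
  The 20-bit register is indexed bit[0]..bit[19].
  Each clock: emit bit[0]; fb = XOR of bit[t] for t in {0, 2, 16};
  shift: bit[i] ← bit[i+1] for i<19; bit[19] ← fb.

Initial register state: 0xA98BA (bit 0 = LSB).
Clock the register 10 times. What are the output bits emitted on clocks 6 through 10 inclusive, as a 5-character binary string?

10100

reg_0 = 0xA98BA
clock 1: out=0, reg = 0x54C5D
clock 2: out=1, reg = 0xAA62E
clock 3: out=0, reg = 0xD5317
clock 4: out=1, reg = 0xEA98B
clock 5: out=1, reg = 0xF54C5
clock 6: out=1, reg = 0xFAA62
clock 7: out=0, reg = 0xFD531
clock 8: out=1, reg = 0x7EA98
clock 9: out=0, reg = 0xBF54C
clock 10: out=0, reg = 0x5FAA6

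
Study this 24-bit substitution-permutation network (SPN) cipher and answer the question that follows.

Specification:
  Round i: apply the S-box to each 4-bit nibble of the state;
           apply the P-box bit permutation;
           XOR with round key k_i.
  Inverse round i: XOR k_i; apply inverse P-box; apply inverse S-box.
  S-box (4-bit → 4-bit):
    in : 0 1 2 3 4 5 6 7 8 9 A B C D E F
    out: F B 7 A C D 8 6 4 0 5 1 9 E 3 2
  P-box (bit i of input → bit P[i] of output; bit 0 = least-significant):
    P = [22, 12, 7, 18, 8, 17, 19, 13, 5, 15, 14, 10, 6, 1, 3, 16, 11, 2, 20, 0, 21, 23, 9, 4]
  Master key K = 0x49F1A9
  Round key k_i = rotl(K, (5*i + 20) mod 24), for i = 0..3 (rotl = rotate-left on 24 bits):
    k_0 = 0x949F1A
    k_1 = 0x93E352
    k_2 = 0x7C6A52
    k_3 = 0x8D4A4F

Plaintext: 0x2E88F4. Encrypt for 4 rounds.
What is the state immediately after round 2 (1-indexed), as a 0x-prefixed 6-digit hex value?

s_0 = plaintext = 0x2E88F4
s_1 = Round(s_0, k_0) = 0x32D596
s_2 = Round(s_1, k_1) = 0x06AF6C
s_3 = Round(s_2, k_2) = 0x98C80B
s_4 = Round(s_3, k_3) = 0xD62B0F

0x06AF6C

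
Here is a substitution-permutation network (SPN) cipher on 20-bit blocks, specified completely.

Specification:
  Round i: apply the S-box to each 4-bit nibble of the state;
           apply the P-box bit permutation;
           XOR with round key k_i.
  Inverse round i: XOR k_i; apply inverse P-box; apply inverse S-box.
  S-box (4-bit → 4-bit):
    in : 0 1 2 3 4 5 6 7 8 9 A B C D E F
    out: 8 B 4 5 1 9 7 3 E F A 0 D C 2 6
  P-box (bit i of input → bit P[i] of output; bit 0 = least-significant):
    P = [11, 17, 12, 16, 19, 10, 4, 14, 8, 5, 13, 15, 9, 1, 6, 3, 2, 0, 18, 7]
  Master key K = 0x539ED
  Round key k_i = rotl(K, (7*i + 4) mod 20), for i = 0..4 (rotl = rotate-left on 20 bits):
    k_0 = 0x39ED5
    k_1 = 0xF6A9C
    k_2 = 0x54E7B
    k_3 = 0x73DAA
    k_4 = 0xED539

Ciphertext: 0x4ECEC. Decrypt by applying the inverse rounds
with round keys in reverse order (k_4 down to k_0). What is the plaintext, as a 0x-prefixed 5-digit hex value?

s_0 = ciphertext = 0x4ECEC
s_1 = InvRound(s_0, k_4) = 0x12336
s_2 = InvRound(s_1, k_3) = 0xC5BF6
s_3 = InvRound(s_2, k_2) = 0x1047D
s_4 = InvRound(s_3, k_1) = 0x83F17
s_5 = InvRound(s_4, k_0) = 0x0FC4A

0x0FC4A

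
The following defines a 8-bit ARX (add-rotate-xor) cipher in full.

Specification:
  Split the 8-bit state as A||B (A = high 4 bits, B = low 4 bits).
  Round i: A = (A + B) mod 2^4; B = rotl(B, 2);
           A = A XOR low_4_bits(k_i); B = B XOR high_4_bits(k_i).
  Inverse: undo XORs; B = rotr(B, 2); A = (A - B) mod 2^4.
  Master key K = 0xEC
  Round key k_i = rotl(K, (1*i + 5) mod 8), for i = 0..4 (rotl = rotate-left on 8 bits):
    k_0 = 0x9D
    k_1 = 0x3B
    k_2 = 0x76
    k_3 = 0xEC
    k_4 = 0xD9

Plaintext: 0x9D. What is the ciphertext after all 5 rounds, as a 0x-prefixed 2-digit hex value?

0x13

s_0 = plaintext = 0x9D
s_1 = Round(s_0, k_0) = 0xBE
s_2 = Round(s_1, k_1) = 0x28
s_3 = Round(s_2, k_2) = 0xC5
s_4 = Round(s_3, k_3) = 0xDB
s_5 = Round(s_4, k_4) = 0x13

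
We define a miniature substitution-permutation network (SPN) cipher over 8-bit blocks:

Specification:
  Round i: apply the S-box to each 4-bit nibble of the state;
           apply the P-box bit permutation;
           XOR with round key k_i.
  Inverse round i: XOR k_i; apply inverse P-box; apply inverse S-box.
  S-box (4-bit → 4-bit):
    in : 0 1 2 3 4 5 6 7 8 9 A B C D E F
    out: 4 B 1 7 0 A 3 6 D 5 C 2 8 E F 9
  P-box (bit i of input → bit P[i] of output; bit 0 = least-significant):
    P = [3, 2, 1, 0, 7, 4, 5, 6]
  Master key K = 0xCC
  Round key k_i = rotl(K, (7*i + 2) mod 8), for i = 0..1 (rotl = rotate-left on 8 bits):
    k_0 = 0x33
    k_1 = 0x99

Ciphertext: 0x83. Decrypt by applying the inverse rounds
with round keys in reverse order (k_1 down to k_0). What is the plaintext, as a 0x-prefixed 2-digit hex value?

s_0 = ciphertext = 0x83
s_1 = InvRound(s_0, k_1) = 0xB9
s_2 = InvRound(s_1, k_0) = 0x29

0x29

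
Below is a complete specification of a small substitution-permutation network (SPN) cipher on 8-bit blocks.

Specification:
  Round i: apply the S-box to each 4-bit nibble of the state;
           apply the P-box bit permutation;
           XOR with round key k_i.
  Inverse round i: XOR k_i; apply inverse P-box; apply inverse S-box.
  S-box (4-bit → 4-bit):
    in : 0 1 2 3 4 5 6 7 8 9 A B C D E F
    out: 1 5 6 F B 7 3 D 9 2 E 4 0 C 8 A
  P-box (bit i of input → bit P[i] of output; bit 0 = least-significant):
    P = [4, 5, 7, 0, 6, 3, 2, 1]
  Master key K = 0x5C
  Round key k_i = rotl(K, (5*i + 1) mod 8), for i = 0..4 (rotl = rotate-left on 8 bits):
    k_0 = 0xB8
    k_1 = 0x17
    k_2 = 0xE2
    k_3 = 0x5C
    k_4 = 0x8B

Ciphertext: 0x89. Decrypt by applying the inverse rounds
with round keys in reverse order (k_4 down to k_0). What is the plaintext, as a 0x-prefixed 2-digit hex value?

0x87

s_0 = ciphertext = 0x89
s_1 = InvRound(s_0, k_4) = 0xEC
s_2 = InvRound(s_1, k_3) = 0xC5
s_3 = InvRound(s_2, k_2) = 0xDF
s_4 = InvRound(s_3, k_1) = 0x6B
s_5 = InvRound(s_4, k_0) = 0x87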